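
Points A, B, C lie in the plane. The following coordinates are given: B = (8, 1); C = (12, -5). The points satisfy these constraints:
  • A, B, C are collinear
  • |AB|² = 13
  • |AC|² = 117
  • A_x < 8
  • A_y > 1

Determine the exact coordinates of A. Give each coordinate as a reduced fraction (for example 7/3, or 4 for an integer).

A = (6, 4)

1. A_x = 6  [[A, B, C are collinear ⇒ 6x+4y-52=0] ∩ [|A−(8, 1)|²=13]]
2. A_y = 4  [[A, B, C are collinear ⇒ 6x+4y-52=0] ∩ [|A−(8, 1)|²=13]]
   so A = (6, 4)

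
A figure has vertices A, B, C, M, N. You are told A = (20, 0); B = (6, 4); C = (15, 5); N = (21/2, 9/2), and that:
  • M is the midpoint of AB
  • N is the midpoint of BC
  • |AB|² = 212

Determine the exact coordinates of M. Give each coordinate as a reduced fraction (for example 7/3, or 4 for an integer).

1. M_x = 13  [2·M = A+B = (20, 0)+(6, 4)]
2. M_y = 2  [2·M = A+B = (20, 0)+(6, 4)]
   so M = (13, 2)

M = (13, 2)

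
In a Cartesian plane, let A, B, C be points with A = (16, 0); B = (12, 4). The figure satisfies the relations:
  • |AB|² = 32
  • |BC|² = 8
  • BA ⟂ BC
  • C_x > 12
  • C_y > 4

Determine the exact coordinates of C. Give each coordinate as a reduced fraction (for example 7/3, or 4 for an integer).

C = (14, 6)

1. C_x = 14  [[BA ⟂ BC ⇒ 4x-4y-32=0] ∩ [|C−(12, 4)|²=8]]
2. C_y = 6  [[BA ⟂ BC ⇒ 4x-4y-32=0] ∩ [|C−(12, 4)|²=8]]
   so C = (14, 6)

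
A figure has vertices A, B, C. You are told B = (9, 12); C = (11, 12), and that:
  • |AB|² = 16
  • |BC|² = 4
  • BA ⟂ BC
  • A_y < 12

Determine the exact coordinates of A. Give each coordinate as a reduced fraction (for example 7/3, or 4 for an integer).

A = (9, 8)

1. A_x = 9  [[BA ⟂ BC ⇒ 2x-18=0] ∩ [|A−(9, 12)|²=16]]
2. A_y = 8  [[BA ⟂ BC ⇒ 2x-18=0] ∩ [|A−(9, 12)|²=16]]
   so A = (9, 8)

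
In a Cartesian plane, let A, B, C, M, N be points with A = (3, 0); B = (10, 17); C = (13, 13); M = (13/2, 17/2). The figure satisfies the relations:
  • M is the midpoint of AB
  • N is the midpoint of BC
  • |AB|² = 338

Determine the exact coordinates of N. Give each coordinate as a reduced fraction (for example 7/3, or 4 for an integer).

1. N_x = 23/2  [2·N = B+C = (10, 17)+(13, 13)]
2. N_y = 15  [2·N = B+C = (10, 17)+(13, 13)]
   so N = (23/2, 15)

N = (23/2, 15)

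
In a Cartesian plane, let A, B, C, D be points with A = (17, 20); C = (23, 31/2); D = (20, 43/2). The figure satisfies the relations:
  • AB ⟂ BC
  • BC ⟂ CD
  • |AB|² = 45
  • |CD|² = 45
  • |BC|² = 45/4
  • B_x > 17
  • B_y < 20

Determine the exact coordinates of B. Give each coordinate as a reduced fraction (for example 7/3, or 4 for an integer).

1. B_x = 20  [[BC ⟂ CD ⇒ 3x-6y+24=0] ∩ [|B−(17, 20)|²=45]]
2. B_y = 14  [[BC ⟂ CD ⇒ 3x-6y+24=0] ∩ [|B−(17, 20)|²=45]]
   so B = (20, 14)

B = (20, 14)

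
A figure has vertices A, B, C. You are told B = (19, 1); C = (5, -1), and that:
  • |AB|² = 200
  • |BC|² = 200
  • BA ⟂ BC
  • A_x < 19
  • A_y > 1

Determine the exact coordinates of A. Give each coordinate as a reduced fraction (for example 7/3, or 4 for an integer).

1. A_x = 17  [[BA ⟂ BC ⇒ -14x-2y+268=0] ∩ [|A−(19, 1)|²=200]]
2. A_y = 15  [[BA ⟂ BC ⇒ -14x-2y+268=0] ∩ [|A−(19, 1)|²=200]]
   so A = (17, 15)

A = (17, 15)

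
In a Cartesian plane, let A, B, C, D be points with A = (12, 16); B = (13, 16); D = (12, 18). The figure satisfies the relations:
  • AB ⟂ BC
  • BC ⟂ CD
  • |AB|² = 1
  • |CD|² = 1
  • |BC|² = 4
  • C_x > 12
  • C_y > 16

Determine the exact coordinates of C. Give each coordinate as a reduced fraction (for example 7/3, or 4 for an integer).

1. C_x = 13  [[AB ⟂ BC ⇒ 1x-13=0] ∩ [|C−(12, 18)|²=1]]
2. C_y = 18  [[AB ⟂ BC ⇒ 1x-13=0] ∩ [|C−(12, 18)|²=1]]
   so C = (13, 18)

C = (13, 18)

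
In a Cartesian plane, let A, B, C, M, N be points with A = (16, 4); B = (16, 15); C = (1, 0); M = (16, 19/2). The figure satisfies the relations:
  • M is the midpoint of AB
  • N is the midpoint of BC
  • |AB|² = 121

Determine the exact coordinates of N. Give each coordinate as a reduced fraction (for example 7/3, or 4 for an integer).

1. N_x = 17/2  [2·N = B+C = (16, 15)+(1, 0)]
2. N_y = 15/2  [2·N = B+C = (16, 15)+(1, 0)]
   so N = (17/2, 15/2)

N = (17/2, 15/2)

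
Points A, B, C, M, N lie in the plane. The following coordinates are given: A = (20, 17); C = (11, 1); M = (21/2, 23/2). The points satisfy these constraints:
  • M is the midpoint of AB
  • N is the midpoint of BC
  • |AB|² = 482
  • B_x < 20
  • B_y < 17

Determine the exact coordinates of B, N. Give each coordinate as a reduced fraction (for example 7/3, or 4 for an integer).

1. B_x = 1  [B = 2·M−A = 2·(21/2, 23/2)−(20, 17)]
2. B_y = 6  [B = 2·M−A = 2·(21/2, 23/2)−(20, 17)]
   so B = (1, 6)
3. N_x = 6  [2·N = B+C = (1, 6)+(11, 1)]
4. N_y = 7/2  [2·N = B+C = (1, 6)+(11, 1)]
   so N = (6, 7/2)

B = (1, 6)
N = (6, 7/2)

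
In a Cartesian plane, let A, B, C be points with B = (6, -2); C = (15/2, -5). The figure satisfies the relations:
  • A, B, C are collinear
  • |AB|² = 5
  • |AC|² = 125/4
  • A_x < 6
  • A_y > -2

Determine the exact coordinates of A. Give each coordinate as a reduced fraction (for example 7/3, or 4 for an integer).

A = (5, 0)

1. A_x = 5  [[A, B, C are collinear ⇒ 3x+3/2y-15=0] ∩ [|A−(6, -2)|²=5]]
2. A_y = 0  [[A, B, C are collinear ⇒ 3x+3/2y-15=0] ∩ [|A−(6, -2)|²=5]]
   so A = (5, 0)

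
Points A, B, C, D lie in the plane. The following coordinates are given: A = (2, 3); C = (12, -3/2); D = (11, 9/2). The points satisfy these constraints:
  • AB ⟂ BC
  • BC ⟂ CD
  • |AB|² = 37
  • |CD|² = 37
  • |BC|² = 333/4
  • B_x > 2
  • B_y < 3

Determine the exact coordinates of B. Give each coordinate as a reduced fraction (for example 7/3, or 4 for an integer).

B = (3, -3)

1. B_x = 3  [[BC ⟂ CD ⇒ 1x-6y-21=0] ∩ [|B−(2, 3)|²=37]]
2. B_y = -3  [[BC ⟂ CD ⇒ 1x-6y-21=0] ∩ [|B−(2, 3)|²=37]]
   so B = (3, -3)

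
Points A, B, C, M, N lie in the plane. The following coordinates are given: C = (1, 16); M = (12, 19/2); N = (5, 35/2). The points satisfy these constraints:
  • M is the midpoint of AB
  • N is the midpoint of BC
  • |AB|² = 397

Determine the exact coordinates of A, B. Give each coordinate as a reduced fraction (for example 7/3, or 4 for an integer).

1. B_x = 9  [B = 2·N−C = 2·(5, 35/2)−(1, 16)]
2. B_y = 19  [B = 2·N−C = 2·(5, 35/2)−(1, 16)]
   so B = (9, 19)
3. A_x = 15  [A = 2·M−B = 2·(12, 19/2)−(9, 19)]
4. A_y = 0  [A = 2·M−B = 2·(12, 19/2)−(9, 19)]
   so A = (15, 0)

A = (15, 0)
B = (9, 19)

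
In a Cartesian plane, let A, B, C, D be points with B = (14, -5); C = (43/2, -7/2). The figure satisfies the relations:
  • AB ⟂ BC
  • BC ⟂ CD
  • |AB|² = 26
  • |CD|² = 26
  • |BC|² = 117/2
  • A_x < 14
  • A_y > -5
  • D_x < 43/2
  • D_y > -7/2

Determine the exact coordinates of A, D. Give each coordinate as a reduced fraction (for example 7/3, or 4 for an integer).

A = (13, 0)
D = (41/2, 3/2)

1. A_x = 13  [[AB ⟂ BC ⇒ -15/2x-3/2y+195/2=0] ∩ [|A−(14, -5)|²=26]]
2. A_y = 0  [[AB ⟂ BC ⇒ -15/2x-3/2y+195/2=0] ∩ [|A−(14, -5)|²=26]]
   so A = (13, 0)
3. D_x = 41/2  [[BC ⟂ CD ⇒ 15/2x+3/2y-156=0] ∩ [|D−(43/2, -7/2)|²=26]]
4. D_y = 3/2  [[BC ⟂ CD ⇒ 15/2x+3/2y-156=0] ∩ [|D−(43/2, -7/2)|²=26]]
   so D = (41/2, 3/2)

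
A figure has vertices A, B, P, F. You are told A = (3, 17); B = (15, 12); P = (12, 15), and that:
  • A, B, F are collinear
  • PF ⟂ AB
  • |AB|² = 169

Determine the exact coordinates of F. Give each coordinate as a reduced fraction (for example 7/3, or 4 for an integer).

1. F_x = 1923/169  [[A, B, F are collinear ⇒ 5x+12y-219=0] ∩ [PF ⟂ AB ⇒ 12x-5y-69=0]]
2. F_y = 2283/169  [[A, B, F are collinear ⇒ 5x+12y-219=0] ∩ [PF ⟂ AB ⇒ 12x-5y-69=0]]
   so F = (1923/169, 2283/169)

F = (1923/169, 2283/169)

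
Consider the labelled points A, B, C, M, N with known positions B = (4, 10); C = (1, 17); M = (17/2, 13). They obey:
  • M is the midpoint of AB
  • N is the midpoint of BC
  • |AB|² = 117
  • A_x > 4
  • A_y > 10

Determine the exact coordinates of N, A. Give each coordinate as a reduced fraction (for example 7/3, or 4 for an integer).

N = (5/2, 27/2)
A = (13, 16)

1. A_x = 13  [A = 2·M−B = 2·(17/2, 13)−(4, 10)]
2. A_y = 16  [A = 2·M−B = 2·(17/2, 13)−(4, 10)]
   so A = (13, 16)
3. N_x = 5/2  [2·N = B+C = (4, 10)+(1, 17)]
4. N_y = 27/2  [2·N = B+C = (4, 10)+(1, 17)]
   so N = (5/2, 27/2)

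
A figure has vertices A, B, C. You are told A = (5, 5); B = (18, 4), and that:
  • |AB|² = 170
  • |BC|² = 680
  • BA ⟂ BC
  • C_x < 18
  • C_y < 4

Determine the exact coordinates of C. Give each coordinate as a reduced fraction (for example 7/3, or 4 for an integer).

C = (16, -22)

1. C_x = 16  [[BA ⟂ BC ⇒ -13x+1y+230=0] ∩ [|C−(18, 4)|²=680]]
2. C_y = -22  [[BA ⟂ BC ⇒ -13x+1y+230=0] ∩ [|C−(18, 4)|²=680]]
   so C = (16, -22)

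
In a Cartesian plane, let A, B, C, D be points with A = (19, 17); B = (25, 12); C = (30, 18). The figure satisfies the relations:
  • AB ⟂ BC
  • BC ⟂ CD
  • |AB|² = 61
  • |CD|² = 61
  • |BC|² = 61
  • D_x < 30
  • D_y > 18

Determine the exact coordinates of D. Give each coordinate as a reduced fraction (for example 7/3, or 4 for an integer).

1. D_x = 24  [[BC ⟂ CD ⇒ 5x+6y-258=0] ∩ [|D−(30, 18)|²=61]]
2. D_y = 23  [[BC ⟂ CD ⇒ 5x+6y-258=0] ∩ [|D−(30, 18)|²=61]]
   so D = (24, 23)

D = (24, 23)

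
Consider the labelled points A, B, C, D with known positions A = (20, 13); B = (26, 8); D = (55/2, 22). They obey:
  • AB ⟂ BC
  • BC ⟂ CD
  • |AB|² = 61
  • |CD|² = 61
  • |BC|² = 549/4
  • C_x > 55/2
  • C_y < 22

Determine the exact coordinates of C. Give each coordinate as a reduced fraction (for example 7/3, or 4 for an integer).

C = (67/2, 17)

1. C_x = 67/2  [[AB ⟂ BC ⇒ 6x-5y-116=0] ∩ [|C−(55/2, 22)|²=61]]
2. C_y = 17  [[AB ⟂ BC ⇒ 6x-5y-116=0] ∩ [|C−(55/2, 22)|²=61]]
   so C = (67/2, 17)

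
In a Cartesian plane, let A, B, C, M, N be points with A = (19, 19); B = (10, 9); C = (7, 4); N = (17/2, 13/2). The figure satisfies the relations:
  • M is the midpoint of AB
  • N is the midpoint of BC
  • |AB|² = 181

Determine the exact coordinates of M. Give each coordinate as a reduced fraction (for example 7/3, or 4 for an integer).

M = (29/2, 14)

1. M_x = 29/2  [2·M = A+B = (19, 19)+(10, 9)]
2. M_y = 14  [2·M = A+B = (19, 19)+(10, 9)]
   so M = (29/2, 14)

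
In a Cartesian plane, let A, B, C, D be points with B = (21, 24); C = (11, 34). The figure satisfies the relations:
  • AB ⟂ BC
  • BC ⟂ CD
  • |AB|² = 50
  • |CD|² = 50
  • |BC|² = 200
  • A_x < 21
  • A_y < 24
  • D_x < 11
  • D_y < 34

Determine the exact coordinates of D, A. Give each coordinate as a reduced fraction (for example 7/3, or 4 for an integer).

1. D_x = 6  [[BC ⟂ CD ⇒ -10x+10y-230=0] ∩ [|D−(11, 34)|²=50]]
2. D_y = 29  [[BC ⟂ CD ⇒ -10x+10y-230=0] ∩ [|D−(11, 34)|²=50]]
   so D = (6, 29)
3. A_x = 16  [[AB ⟂ BC ⇒ 10x-10y+30=0] ∩ [|A−(21, 24)|²=50]]
4. A_y = 19  [[AB ⟂ BC ⇒ 10x-10y+30=0] ∩ [|A−(21, 24)|²=50]]
   so A = (16, 19)

D = (6, 29)
A = (16, 19)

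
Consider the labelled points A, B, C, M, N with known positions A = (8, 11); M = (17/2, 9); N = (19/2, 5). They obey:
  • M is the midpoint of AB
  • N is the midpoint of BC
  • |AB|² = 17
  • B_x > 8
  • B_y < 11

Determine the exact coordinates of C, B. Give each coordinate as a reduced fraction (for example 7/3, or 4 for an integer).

1. B_x = 9  [B = 2·M−A = 2·(17/2, 9)−(8, 11)]
2. B_y = 7  [B = 2·M−A = 2·(17/2, 9)−(8, 11)]
   so B = (9, 7)
3. C_x = 10  [C = 2·N−B = 2·(19/2, 5)−(9, 7)]
4. C_y = 3  [C = 2·N−B = 2·(19/2, 5)−(9, 7)]
   so C = (10, 3)

C = (10, 3)
B = (9, 7)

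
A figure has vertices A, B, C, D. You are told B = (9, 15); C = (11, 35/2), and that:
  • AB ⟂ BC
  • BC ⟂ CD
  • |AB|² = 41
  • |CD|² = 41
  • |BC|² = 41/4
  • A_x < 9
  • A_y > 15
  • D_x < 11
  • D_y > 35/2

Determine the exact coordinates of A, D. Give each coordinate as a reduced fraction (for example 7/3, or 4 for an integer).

1. A_x = 4  [[AB ⟂ BC ⇒ -2x-5/2y+111/2=0] ∩ [|A−(9, 15)|²=41]]
2. A_y = 19  [[AB ⟂ BC ⇒ -2x-5/2y+111/2=0] ∩ [|A−(9, 15)|²=41]]
   so A = (4, 19)
3. D_x = 6  [[BC ⟂ CD ⇒ 2x+5/2y-263/4=0] ∩ [|D−(11, 35/2)|²=41]]
4. D_y = 43/2  [[BC ⟂ CD ⇒ 2x+5/2y-263/4=0] ∩ [|D−(11, 35/2)|²=41]]
   so D = (6, 43/2)

A = (4, 19)
D = (6, 43/2)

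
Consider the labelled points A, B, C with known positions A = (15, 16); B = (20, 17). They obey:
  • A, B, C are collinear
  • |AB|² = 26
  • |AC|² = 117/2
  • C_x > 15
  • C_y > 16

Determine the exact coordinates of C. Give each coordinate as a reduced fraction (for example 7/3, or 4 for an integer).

C = (45/2, 35/2)

1. C_x = 45/2  [[A, B, C are collinear ⇒ -1x+5y-65=0] ∩ [|C−(15, 16)|²=117/2]]
2. C_y = 35/2  [[A, B, C are collinear ⇒ -1x+5y-65=0] ∩ [|C−(15, 16)|²=117/2]]
   so C = (45/2, 35/2)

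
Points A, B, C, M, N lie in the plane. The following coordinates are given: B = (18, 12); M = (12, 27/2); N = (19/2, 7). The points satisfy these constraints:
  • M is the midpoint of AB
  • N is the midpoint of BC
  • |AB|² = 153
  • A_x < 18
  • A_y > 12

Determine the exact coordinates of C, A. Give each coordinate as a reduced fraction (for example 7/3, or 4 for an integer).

1. A_x = 6  [A = 2·M−B = 2·(12, 27/2)−(18, 12)]
2. A_y = 15  [A = 2·M−B = 2·(12, 27/2)−(18, 12)]
   so A = (6, 15)
3. C_x = 1  [C = 2·N−B = 2·(19/2, 7)−(18, 12)]
4. C_y = 2  [C = 2·N−B = 2·(19/2, 7)−(18, 12)]
   so C = (1, 2)

C = (1, 2)
A = (6, 15)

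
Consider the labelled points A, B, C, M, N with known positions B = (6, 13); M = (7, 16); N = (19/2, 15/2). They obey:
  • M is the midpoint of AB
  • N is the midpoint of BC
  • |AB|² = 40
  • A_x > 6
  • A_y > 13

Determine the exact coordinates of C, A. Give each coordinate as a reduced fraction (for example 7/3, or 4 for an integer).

C = (13, 2)
A = (8, 19)

1. A_x = 8  [A = 2·M−B = 2·(7, 16)−(6, 13)]
2. A_y = 19  [A = 2·M−B = 2·(7, 16)−(6, 13)]
   so A = (8, 19)
3. C_x = 13  [C = 2·N−B = 2·(19/2, 15/2)−(6, 13)]
4. C_y = 2  [C = 2·N−B = 2·(19/2, 15/2)−(6, 13)]
   so C = (13, 2)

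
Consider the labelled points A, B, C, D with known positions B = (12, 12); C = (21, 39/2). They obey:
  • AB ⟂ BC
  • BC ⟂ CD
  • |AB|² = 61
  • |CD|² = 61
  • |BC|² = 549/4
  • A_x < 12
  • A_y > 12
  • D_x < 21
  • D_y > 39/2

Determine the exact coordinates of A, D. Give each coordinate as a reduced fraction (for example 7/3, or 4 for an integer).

A = (7, 18)
D = (16, 51/2)

1. A_x = 7  [[AB ⟂ BC ⇒ -9x-15/2y+198=0] ∩ [|A−(12, 12)|²=61]]
2. A_y = 18  [[AB ⟂ BC ⇒ -9x-15/2y+198=0] ∩ [|A−(12, 12)|²=61]]
   so A = (7, 18)
3. D_x = 16  [[BC ⟂ CD ⇒ 9x+15/2y-1341/4=0] ∩ [|D−(21, 39/2)|²=61]]
4. D_y = 51/2  [[BC ⟂ CD ⇒ 9x+15/2y-1341/4=0] ∩ [|D−(21, 39/2)|²=61]]
   so D = (16, 51/2)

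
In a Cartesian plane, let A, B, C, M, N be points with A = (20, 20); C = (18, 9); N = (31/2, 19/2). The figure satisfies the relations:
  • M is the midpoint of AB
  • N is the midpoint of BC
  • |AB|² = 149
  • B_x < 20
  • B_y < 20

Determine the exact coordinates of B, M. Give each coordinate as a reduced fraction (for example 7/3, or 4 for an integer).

B = (13, 10)
M = (33/2, 15)

1. B_x = 13  [B = 2·N−C = 2·(31/2, 19/2)−(18, 9)]
2. B_y = 10  [B = 2·N−C = 2·(31/2, 19/2)−(18, 9)]
   so B = (13, 10)
3. M_x = 33/2  [2·M = A+B = (20, 20)+(13, 10)]
4. M_y = 15  [2·M = A+B = (20, 20)+(13, 10)]
   so M = (33/2, 15)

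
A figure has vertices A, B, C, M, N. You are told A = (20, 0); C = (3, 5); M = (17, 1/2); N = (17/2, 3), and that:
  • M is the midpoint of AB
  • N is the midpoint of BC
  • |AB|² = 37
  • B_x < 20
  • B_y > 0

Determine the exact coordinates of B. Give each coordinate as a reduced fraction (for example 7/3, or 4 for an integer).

1. B_x = 14  [B = 2·M−A = 2·(17, 1/2)−(20, 0)]
2. B_y = 1  [B = 2·M−A = 2·(17, 1/2)−(20, 0)]
   so B = (14, 1)

B = (14, 1)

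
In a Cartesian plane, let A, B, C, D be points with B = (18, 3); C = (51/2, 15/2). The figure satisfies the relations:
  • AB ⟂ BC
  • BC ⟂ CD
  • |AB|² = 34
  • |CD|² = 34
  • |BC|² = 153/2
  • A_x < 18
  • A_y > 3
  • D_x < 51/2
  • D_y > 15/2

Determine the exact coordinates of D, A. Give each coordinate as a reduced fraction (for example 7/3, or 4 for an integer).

D = (45/2, 25/2)
A = (15, 8)

1. D_x = 45/2  [[BC ⟂ CD ⇒ 15/2x+9/2y-225=0] ∩ [|D−(51/2, 15/2)|²=34]]
2. D_y = 25/2  [[BC ⟂ CD ⇒ 15/2x+9/2y-225=0] ∩ [|D−(51/2, 15/2)|²=34]]
   so D = (45/2, 25/2)
3. A_x = 15  [[AB ⟂ BC ⇒ -15/2x-9/2y+297/2=0] ∩ [|A−(18, 3)|²=34]]
4. A_y = 8  [[AB ⟂ BC ⇒ -15/2x-9/2y+297/2=0] ∩ [|A−(18, 3)|²=34]]
   so A = (15, 8)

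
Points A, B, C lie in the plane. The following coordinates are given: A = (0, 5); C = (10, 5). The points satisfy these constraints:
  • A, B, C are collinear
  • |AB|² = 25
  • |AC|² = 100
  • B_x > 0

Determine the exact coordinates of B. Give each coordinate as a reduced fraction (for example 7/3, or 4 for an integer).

B = (5, 5)

1. B_x = 5  [[A, B, C are collinear ⇒ -10y+50=0] ∩ [|B−(0, 5)|²=25]]
2. B_y = 5  [[A, B, C are collinear ⇒ -10y+50=0] ∩ [|B−(0, 5)|²=25]]
   so B = (5, 5)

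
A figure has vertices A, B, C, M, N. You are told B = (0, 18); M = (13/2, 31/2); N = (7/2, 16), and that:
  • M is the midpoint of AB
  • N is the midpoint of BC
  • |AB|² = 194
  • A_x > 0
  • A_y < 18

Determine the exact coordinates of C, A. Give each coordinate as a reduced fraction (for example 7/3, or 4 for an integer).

C = (7, 14)
A = (13, 13)

1. A_x = 13  [A = 2·M−B = 2·(13/2, 31/2)−(0, 18)]
2. A_y = 13  [A = 2·M−B = 2·(13/2, 31/2)−(0, 18)]
   so A = (13, 13)
3. C_x = 7  [C = 2·N−B = 2·(7/2, 16)−(0, 18)]
4. C_y = 14  [C = 2·N−B = 2·(7/2, 16)−(0, 18)]
   so C = (7, 14)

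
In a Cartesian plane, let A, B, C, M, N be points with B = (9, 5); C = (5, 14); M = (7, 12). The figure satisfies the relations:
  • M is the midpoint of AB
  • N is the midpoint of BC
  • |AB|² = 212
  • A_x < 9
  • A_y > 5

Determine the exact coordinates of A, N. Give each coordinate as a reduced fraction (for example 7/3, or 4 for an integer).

1. A_x = 5  [A = 2·M−B = 2·(7, 12)−(9, 5)]
2. A_y = 19  [A = 2·M−B = 2·(7, 12)−(9, 5)]
   so A = (5, 19)
3. N_x = 7  [2·N = B+C = (9, 5)+(5, 14)]
4. N_y = 19/2  [2·N = B+C = (9, 5)+(5, 14)]
   so N = (7, 19/2)

A = (5, 19)
N = (7, 19/2)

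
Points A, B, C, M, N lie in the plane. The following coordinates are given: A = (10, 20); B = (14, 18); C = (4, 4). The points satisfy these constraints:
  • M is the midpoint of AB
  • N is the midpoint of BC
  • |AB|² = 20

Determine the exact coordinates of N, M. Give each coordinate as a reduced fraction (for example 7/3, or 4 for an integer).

N = (9, 11)
M = (12, 19)

1. M_x = 12  [2·M = A+B = (10, 20)+(14, 18)]
2. M_y = 19  [2·M = A+B = (10, 20)+(14, 18)]
   so M = (12, 19)
3. N_x = 9  [2·N = B+C = (14, 18)+(4, 4)]
4. N_y = 11  [2·N = B+C = (14, 18)+(4, 4)]
   so N = (9, 11)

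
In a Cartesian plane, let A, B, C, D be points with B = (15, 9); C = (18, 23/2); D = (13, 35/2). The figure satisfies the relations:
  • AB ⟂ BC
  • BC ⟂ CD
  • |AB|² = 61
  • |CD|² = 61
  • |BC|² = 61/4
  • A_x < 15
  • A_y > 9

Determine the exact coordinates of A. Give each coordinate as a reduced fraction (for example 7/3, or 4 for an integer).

A = (10, 15)

1. A_x = 10  [[AB ⟂ BC ⇒ -3x-5/2y+135/2=0] ∩ [|A−(15, 9)|²=61]]
2. A_y = 15  [[AB ⟂ BC ⇒ -3x-5/2y+135/2=0] ∩ [|A−(15, 9)|²=61]]
   so A = (10, 15)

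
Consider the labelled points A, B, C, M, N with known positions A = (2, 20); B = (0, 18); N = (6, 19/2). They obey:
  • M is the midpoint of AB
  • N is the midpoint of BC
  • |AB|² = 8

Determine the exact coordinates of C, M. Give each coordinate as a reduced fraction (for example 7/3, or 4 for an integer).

C = (12, 1)
M = (1, 19)

1. M_x = 1  [2·M = A+B = (2, 20)+(0, 18)]
2. M_y = 19  [2·M = A+B = (2, 20)+(0, 18)]
   so M = (1, 19)
3. C_x = 12  [C = 2·N−B = 2·(6, 19/2)−(0, 18)]
4. C_y = 1  [C = 2·N−B = 2·(6, 19/2)−(0, 18)]
   so C = (12, 1)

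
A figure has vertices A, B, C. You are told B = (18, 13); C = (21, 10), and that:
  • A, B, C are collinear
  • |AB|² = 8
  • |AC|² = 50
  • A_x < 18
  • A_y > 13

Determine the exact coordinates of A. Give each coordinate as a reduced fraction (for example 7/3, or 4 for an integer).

A = (16, 15)

1. A_x = 16  [[A, B, C are collinear ⇒ 3x+3y-93=0] ∩ [|A−(18, 13)|²=8]]
2. A_y = 15  [[A, B, C are collinear ⇒ 3x+3y-93=0] ∩ [|A−(18, 13)|²=8]]
   so A = (16, 15)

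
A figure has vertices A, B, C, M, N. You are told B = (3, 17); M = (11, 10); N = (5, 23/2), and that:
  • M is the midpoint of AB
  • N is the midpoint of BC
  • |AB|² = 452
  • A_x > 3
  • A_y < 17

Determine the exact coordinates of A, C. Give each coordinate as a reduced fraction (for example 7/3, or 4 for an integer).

A = (19, 3)
C = (7, 6)

1. A_x = 19  [A = 2·M−B = 2·(11, 10)−(3, 17)]
2. A_y = 3  [A = 2·M−B = 2·(11, 10)−(3, 17)]
   so A = (19, 3)
3. C_x = 7  [C = 2·N−B = 2·(5, 23/2)−(3, 17)]
4. C_y = 6  [C = 2·N−B = 2·(5, 23/2)−(3, 17)]
   so C = (7, 6)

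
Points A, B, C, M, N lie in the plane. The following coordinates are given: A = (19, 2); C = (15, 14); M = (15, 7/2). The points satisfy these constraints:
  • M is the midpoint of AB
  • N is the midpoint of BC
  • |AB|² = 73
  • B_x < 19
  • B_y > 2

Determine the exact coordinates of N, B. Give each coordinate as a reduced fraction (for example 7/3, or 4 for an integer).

1. B_x = 11  [B = 2·M−A = 2·(15, 7/2)−(19, 2)]
2. B_y = 5  [B = 2·M−A = 2·(15, 7/2)−(19, 2)]
   so B = (11, 5)
3. N_x = 13  [2·N = B+C = (11, 5)+(15, 14)]
4. N_y = 19/2  [2·N = B+C = (11, 5)+(15, 14)]
   so N = (13, 19/2)

N = (13, 19/2)
B = (11, 5)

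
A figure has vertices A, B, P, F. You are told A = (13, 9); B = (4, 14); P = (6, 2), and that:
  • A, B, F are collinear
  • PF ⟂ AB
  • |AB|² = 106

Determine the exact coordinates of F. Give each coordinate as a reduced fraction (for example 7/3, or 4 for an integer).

1. F_x = 563/53  [[A, B, F are collinear ⇒ -5x-9y+146=0] ∩ [PF ⟂ AB ⇒ -9x+5y+44=0]]
2. F_y = 547/53  [[A, B, F are collinear ⇒ -5x-9y+146=0] ∩ [PF ⟂ AB ⇒ -9x+5y+44=0]]
   so F = (563/53, 547/53)

F = (563/53, 547/53)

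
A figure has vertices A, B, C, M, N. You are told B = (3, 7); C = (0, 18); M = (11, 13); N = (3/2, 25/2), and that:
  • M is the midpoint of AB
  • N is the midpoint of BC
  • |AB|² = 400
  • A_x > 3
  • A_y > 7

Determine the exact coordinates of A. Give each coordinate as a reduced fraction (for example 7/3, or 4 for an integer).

1. A_x = 19  [A = 2·M−B = 2·(11, 13)−(3, 7)]
2. A_y = 19  [A = 2·M−B = 2·(11, 13)−(3, 7)]
   so A = (19, 19)

A = (19, 19)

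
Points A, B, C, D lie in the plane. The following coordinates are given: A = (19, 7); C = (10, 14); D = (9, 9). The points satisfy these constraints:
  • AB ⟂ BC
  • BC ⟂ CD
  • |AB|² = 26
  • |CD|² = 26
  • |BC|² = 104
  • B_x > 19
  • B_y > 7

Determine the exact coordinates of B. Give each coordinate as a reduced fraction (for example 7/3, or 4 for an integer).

1. B_x = 20  [[BC ⟂ CD ⇒ 1x+5y-80=0] ∩ [|B−(19, 7)|²=26]]
2. B_y = 12  [[BC ⟂ CD ⇒ 1x+5y-80=0] ∩ [|B−(19, 7)|²=26]]
   so B = (20, 12)

B = (20, 12)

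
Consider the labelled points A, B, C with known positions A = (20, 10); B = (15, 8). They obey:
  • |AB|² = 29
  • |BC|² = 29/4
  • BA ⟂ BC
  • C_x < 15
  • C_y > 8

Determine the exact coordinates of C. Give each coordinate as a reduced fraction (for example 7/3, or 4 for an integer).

C = (14, 21/2)

1. C_x = 14  [[BA ⟂ BC ⇒ 5x+2y-91=0] ∩ [|C−(15, 8)|²=29/4]]
2. C_y = 21/2  [[BA ⟂ BC ⇒ 5x+2y-91=0] ∩ [|C−(15, 8)|²=29/4]]
   so C = (14, 21/2)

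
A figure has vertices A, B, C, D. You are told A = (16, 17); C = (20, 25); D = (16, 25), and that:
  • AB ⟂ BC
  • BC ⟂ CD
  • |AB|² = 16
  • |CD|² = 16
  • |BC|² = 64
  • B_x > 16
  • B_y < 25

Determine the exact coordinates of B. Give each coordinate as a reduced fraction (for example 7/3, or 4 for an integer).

1. B_x = 20  [[BC ⟂ CD ⇒ 4x-80=0] ∩ [|B−(16, 17)|²=16]]
2. B_y = 17  [[BC ⟂ CD ⇒ 4x-80=0] ∩ [|B−(16, 17)|²=16]]
   so B = (20, 17)

B = (20, 17)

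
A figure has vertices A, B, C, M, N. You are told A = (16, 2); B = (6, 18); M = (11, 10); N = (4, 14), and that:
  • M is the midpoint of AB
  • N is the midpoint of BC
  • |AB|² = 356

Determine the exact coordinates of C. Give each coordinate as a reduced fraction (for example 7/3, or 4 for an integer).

C = (2, 10)

1. C_x = 2  [C = 2·N−B = 2·(4, 14)−(6, 18)]
2. C_y = 10  [C = 2·N−B = 2·(4, 14)−(6, 18)]
   so C = (2, 10)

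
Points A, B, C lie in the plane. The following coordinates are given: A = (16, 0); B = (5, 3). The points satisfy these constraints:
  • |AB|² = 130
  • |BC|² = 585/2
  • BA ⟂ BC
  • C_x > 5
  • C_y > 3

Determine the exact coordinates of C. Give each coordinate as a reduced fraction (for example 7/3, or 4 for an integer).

C = (19/2, 39/2)

1. C_x = 19/2  [[BA ⟂ BC ⇒ 11x-3y-46=0] ∩ [|C−(5, 3)|²=585/2]]
2. C_y = 39/2  [[BA ⟂ BC ⇒ 11x-3y-46=0] ∩ [|C−(5, 3)|²=585/2]]
   so C = (19/2, 39/2)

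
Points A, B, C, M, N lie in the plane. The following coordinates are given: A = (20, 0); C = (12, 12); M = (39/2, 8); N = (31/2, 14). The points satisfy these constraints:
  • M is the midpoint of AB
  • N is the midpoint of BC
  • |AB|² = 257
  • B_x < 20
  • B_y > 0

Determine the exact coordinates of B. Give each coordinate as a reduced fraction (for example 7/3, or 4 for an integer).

B = (19, 16)

1. B_x = 19  [B = 2·M−A = 2·(39/2, 8)−(20, 0)]
2. B_y = 16  [B = 2·M−A = 2·(39/2, 8)−(20, 0)]
   so B = (19, 16)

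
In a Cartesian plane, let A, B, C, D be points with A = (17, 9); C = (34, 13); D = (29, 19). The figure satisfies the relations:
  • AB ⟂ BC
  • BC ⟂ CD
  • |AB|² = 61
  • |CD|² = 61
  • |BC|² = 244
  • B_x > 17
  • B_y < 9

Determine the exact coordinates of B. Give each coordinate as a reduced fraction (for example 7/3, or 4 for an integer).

1. B_x = 22  [[BC ⟂ CD ⇒ 5x-6y-92=0] ∩ [|B−(17, 9)|²=61]]
2. B_y = 3  [[BC ⟂ CD ⇒ 5x-6y-92=0] ∩ [|B−(17, 9)|²=61]]
   so B = (22, 3)

B = (22, 3)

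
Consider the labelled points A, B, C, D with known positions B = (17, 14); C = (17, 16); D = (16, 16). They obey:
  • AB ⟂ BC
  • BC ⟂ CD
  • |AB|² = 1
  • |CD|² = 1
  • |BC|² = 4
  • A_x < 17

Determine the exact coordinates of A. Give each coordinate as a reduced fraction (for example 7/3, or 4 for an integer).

A = (16, 14)

1. A_x = 16  [[AB ⟂ BC ⇒ -2y+28=0] ∩ [|A−(17, 14)|²=1]]
2. A_y = 14  [[AB ⟂ BC ⇒ -2y+28=0] ∩ [|A−(17, 14)|²=1]]
   so A = (16, 14)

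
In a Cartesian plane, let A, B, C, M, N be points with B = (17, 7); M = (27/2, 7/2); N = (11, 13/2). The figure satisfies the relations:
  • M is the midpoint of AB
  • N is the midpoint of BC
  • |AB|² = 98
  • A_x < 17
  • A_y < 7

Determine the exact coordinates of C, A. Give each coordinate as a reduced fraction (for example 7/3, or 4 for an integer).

1. A_x = 10  [A = 2·M−B = 2·(27/2, 7/2)−(17, 7)]
2. A_y = 0  [A = 2·M−B = 2·(27/2, 7/2)−(17, 7)]
   so A = (10, 0)
3. C_x = 5  [C = 2·N−B = 2·(11, 13/2)−(17, 7)]
4. C_y = 6  [C = 2·N−B = 2·(11, 13/2)−(17, 7)]
   so C = (5, 6)

C = (5, 6)
A = (10, 0)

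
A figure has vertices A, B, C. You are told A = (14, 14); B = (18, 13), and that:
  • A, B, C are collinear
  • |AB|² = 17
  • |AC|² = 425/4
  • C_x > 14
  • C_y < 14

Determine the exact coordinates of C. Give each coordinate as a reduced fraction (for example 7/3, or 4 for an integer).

1. C_x = 24  [[A, B, C are collinear ⇒ 1x+4y-70=0] ∩ [|C−(14, 14)|²=425/4]]
2. C_y = 23/2  [[A, B, C are collinear ⇒ 1x+4y-70=0] ∩ [|C−(14, 14)|²=425/4]]
   so C = (24, 23/2)

C = (24, 23/2)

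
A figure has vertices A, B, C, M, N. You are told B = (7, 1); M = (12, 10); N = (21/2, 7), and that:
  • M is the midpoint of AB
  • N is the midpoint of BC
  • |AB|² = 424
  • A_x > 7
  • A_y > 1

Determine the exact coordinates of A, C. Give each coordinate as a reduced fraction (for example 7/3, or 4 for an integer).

A = (17, 19)
C = (14, 13)

1. A_x = 17  [A = 2·M−B = 2·(12, 10)−(7, 1)]
2. A_y = 19  [A = 2·M−B = 2·(12, 10)−(7, 1)]
   so A = (17, 19)
3. C_x = 14  [C = 2·N−B = 2·(21/2, 7)−(7, 1)]
4. C_y = 13  [C = 2·N−B = 2·(21/2, 7)−(7, 1)]
   so C = (14, 13)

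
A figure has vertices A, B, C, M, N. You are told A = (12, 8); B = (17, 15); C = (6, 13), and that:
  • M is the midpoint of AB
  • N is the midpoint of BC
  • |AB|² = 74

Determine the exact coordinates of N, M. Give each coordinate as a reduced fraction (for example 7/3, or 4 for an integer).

N = (23/2, 14)
M = (29/2, 23/2)

1. M_x = 29/2  [2·M = A+B = (12, 8)+(17, 15)]
2. M_y = 23/2  [2·M = A+B = (12, 8)+(17, 15)]
   so M = (29/2, 23/2)
3. N_x = 23/2  [2·N = B+C = (17, 15)+(6, 13)]
4. N_y = 14  [2·N = B+C = (17, 15)+(6, 13)]
   so N = (23/2, 14)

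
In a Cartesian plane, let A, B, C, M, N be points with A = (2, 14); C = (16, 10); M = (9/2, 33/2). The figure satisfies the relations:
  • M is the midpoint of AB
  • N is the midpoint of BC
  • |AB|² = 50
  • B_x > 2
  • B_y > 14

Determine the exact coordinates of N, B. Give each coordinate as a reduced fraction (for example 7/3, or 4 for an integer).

1. B_x = 7  [B = 2·M−A = 2·(9/2, 33/2)−(2, 14)]
2. B_y = 19  [B = 2·M−A = 2·(9/2, 33/2)−(2, 14)]
   so B = (7, 19)
3. N_x = 23/2  [2·N = B+C = (7, 19)+(16, 10)]
4. N_y = 29/2  [2·N = B+C = (7, 19)+(16, 10)]
   so N = (23/2, 29/2)

N = (23/2, 29/2)
B = (7, 19)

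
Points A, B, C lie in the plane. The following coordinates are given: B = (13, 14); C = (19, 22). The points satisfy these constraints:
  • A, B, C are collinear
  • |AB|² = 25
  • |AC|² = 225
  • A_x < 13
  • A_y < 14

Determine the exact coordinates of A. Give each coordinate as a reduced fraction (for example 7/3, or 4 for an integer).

A = (10, 10)

1. A_x = 10  [[A, B, C are collinear ⇒ -8x+6y+20=0] ∩ [|A−(13, 14)|²=25]]
2. A_y = 10  [[A, B, C are collinear ⇒ -8x+6y+20=0] ∩ [|A−(13, 14)|²=25]]
   so A = (10, 10)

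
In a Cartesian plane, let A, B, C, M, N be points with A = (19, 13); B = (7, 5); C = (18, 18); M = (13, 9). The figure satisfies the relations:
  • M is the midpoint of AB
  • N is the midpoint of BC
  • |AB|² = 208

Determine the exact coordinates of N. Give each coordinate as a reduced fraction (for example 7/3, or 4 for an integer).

1. N_x = 25/2  [2·N = B+C = (7, 5)+(18, 18)]
2. N_y = 23/2  [2·N = B+C = (7, 5)+(18, 18)]
   so N = (25/2, 23/2)

N = (25/2, 23/2)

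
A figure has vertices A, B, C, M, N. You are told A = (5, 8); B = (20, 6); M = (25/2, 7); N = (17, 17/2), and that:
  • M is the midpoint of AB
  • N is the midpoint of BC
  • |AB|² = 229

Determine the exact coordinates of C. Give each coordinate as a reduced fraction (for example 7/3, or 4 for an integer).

C = (14, 11)

1. C_x = 14  [C = 2·N−B = 2·(17, 17/2)−(20, 6)]
2. C_y = 11  [C = 2·N−B = 2·(17, 17/2)−(20, 6)]
   so C = (14, 11)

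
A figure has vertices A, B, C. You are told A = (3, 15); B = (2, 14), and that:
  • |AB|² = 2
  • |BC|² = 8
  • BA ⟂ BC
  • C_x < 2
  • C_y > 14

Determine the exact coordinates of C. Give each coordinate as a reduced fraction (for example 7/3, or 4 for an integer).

C = (0, 16)

1. C_x = 0  [[BA ⟂ BC ⇒ 1x+1y-16=0] ∩ [|C−(2, 14)|²=8]]
2. C_y = 16  [[BA ⟂ BC ⇒ 1x+1y-16=0] ∩ [|C−(2, 14)|²=8]]
   so C = (0, 16)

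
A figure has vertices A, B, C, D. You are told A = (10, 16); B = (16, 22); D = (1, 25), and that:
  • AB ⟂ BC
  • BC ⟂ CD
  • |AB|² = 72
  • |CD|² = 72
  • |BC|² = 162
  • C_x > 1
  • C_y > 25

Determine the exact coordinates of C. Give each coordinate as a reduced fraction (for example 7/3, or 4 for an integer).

1. C_x = 7  [[AB ⟂ BC ⇒ 6x+6y-228=0] ∩ [|C−(1, 25)|²=72]]
2. C_y = 31  [[AB ⟂ BC ⇒ 6x+6y-228=0] ∩ [|C−(1, 25)|²=72]]
   so C = (7, 31)

C = (7, 31)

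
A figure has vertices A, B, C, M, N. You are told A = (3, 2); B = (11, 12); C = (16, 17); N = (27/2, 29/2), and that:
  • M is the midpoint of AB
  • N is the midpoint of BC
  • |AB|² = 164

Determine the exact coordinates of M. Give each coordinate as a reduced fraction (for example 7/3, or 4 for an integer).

M = (7, 7)

1. M_x = 7  [2·M = A+B = (3, 2)+(11, 12)]
2. M_y = 7  [2·M = A+B = (3, 2)+(11, 12)]
   so M = (7, 7)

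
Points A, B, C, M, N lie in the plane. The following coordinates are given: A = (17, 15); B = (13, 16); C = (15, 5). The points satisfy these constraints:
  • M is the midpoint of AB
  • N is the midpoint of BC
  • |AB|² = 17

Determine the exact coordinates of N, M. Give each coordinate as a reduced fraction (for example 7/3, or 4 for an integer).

N = (14, 21/2)
M = (15, 31/2)

1. M_x = 15  [2·M = A+B = (17, 15)+(13, 16)]
2. M_y = 31/2  [2·M = A+B = (17, 15)+(13, 16)]
   so M = (15, 31/2)
3. N_x = 14  [2·N = B+C = (13, 16)+(15, 5)]
4. N_y = 21/2  [2·N = B+C = (13, 16)+(15, 5)]
   so N = (14, 21/2)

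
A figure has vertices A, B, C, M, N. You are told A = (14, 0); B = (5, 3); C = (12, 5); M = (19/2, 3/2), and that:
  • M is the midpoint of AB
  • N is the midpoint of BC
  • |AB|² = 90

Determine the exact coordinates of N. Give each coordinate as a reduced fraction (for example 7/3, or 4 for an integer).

1. N_x = 17/2  [2·N = B+C = (5, 3)+(12, 5)]
2. N_y = 4  [2·N = B+C = (5, 3)+(12, 5)]
   so N = (17/2, 4)

N = (17/2, 4)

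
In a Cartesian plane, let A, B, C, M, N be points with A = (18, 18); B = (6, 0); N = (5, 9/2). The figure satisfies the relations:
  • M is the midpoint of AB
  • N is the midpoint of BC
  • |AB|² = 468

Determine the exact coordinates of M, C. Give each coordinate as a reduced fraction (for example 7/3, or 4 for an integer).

1. M_x = 12  [2·M = A+B = (18, 18)+(6, 0)]
2. M_y = 9  [2·M = A+B = (18, 18)+(6, 0)]
   so M = (12, 9)
3. C_x = 4  [C = 2·N−B = 2·(5, 9/2)−(6, 0)]
4. C_y = 9  [C = 2·N−B = 2·(5, 9/2)−(6, 0)]
   so C = (4, 9)

M = (12, 9)
C = (4, 9)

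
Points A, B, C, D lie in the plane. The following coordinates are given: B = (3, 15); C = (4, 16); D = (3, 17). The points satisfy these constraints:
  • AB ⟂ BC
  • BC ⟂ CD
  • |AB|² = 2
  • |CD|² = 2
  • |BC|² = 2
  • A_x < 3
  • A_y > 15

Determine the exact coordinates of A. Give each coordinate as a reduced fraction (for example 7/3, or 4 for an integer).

A = (2, 16)

1. A_x = 2  [[AB ⟂ BC ⇒ -1x-1y+18=0] ∩ [|A−(3, 15)|²=2]]
2. A_y = 16  [[AB ⟂ BC ⇒ -1x-1y+18=0] ∩ [|A−(3, 15)|²=2]]
   so A = (2, 16)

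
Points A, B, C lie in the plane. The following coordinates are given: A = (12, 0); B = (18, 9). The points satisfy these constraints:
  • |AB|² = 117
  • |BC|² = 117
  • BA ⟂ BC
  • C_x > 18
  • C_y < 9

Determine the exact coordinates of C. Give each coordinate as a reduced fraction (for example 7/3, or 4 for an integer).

C = (27, 3)

1. C_x = 27  [[BA ⟂ BC ⇒ -6x-9y+189=0] ∩ [|C−(18, 9)|²=117]]
2. C_y = 3  [[BA ⟂ BC ⇒ -6x-9y+189=0] ∩ [|C−(18, 9)|²=117]]
   so C = (27, 3)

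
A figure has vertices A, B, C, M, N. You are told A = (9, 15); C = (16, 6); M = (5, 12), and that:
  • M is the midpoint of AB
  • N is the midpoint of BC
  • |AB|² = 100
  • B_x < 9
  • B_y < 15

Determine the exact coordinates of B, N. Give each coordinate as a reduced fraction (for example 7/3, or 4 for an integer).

B = (1, 9)
N = (17/2, 15/2)

1. B_x = 1  [B = 2·M−A = 2·(5, 12)−(9, 15)]
2. B_y = 9  [B = 2·M−A = 2·(5, 12)−(9, 15)]
   so B = (1, 9)
3. N_x = 17/2  [2·N = B+C = (1, 9)+(16, 6)]
4. N_y = 15/2  [2·N = B+C = (1, 9)+(16, 6)]
   so N = (17/2, 15/2)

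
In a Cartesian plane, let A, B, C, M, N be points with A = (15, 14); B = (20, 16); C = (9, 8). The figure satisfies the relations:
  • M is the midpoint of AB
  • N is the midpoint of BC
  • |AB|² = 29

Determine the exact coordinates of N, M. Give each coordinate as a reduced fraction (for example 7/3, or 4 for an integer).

1. M_x = 35/2  [2·M = A+B = (15, 14)+(20, 16)]
2. M_y = 15  [2·M = A+B = (15, 14)+(20, 16)]
   so M = (35/2, 15)
3. N_x = 29/2  [2·N = B+C = (20, 16)+(9, 8)]
4. N_y = 12  [2·N = B+C = (20, 16)+(9, 8)]
   so N = (29/2, 12)

N = (29/2, 12)
M = (35/2, 15)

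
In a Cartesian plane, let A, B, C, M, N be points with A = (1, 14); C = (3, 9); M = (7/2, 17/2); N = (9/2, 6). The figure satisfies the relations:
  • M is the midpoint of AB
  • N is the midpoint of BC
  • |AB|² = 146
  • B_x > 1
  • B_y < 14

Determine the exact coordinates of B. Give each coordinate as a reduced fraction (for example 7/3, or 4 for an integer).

B = (6, 3)

1. B_x = 6  [B = 2·M−A = 2·(7/2, 17/2)−(1, 14)]
2. B_y = 3  [B = 2·M−A = 2·(7/2, 17/2)−(1, 14)]
   so B = (6, 3)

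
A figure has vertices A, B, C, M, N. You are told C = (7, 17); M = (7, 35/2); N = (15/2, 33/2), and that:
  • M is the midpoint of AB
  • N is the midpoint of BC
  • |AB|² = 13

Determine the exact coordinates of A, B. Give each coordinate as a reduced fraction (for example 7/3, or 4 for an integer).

1. B_x = 8  [B = 2·N−C = 2·(15/2, 33/2)−(7, 17)]
2. B_y = 16  [B = 2·N−C = 2·(15/2, 33/2)−(7, 17)]
   so B = (8, 16)
3. A_x = 6  [A = 2·M−B = 2·(7, 35/2)−(8, 16)]
4. A_y = 19  [A = 2·M−B = 2·(7, 35/2)−(8, 16)]
   so A = (6, 19)

A = (6, 19)
B = (8, 16)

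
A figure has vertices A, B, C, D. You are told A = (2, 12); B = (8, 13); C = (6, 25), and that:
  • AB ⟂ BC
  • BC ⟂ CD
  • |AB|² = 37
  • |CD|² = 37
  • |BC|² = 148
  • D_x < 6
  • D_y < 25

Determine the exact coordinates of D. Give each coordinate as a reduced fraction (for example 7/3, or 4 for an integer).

D = (0, 24)

1. D_x = 0  [[BC ⟂ CD ⇒ -2x+12y-288=0] ∩ [|D−(6, 25)|²=37]]
2. D_y = 24  [[BC ⟂ CD ⇒ -2x+12y-288=0] ∩ [|D−(6, 25)|²=37]]
   so D = (0, 24)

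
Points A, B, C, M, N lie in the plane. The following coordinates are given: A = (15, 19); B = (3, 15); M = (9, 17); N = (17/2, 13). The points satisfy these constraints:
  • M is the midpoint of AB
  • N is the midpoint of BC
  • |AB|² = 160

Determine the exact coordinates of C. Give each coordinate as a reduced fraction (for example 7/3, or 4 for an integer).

1. C_x = 14  [C = 2·N−B = 2·(17/2, 13)−(3, 15)]
2. C_y = 11  [C = 2·N−B = 2·(17/2, 13)−(3, 15)]
   so C = (14, 11)

C = (14, 11)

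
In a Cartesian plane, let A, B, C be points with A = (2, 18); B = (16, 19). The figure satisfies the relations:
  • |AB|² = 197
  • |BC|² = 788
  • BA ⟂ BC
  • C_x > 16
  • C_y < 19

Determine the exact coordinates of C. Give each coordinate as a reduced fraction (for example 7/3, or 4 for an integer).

1. C_x = 18  [[BA ⟂ BC ⇒ -14x-1y+243=0] ∩ [|C−(16, 19)|²=788]]
2. C_y = -9  [[BA ⟂ BC ⇒ -14x-1y+243=0] ∩ [|C−(16, 19)|²=788]]
   so C = (18, -9)

C = (18, -9)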